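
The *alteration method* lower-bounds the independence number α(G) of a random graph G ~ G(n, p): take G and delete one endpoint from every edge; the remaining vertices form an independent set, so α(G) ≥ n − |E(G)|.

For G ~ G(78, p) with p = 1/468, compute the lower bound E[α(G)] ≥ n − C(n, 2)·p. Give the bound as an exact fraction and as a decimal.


E[|E(G)|] = C(78, 2)·p = 3003 · (1/468) = 77/12.
E[α(G)] ≥ n − E[|E(G)|] = 78 − 77/12 = 859/12.
Numerically: ≈ 71.583333.
(This is only a lower bound; the true E[α(G)] may be larger.)

E[α(G)] ≥ 859/12 ≈ 71.583333.


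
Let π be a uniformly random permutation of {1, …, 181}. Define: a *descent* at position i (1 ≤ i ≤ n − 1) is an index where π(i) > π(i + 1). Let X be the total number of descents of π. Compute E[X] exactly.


Write X = Σ X_I over i = 1, …, 180, with X_I the indicator of one descent.
There are 180 indicators.
For each fixed i, the pair (π(i), π(i+1)) is a uniformly random ordered pair of distinct values from {1, …, 181}; by symmetry P[π(i) > π(i+1)] = 1/2.
By linearity: E[X] = 180 · (1/2) = (181 − 1) · (1/2) = 90 ≈ 90.0000.

E[X] = 90 = 90.0000.


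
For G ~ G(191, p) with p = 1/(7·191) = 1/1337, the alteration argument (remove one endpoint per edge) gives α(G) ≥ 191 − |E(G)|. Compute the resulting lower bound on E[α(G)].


E[|E(G)|] = C(191, 2)·p = 18145 · (1/1337) = 95/7.
E[α(G)] ≥ n − E[|E(G)|] = 191 − 95/7 = 1242/7.
Numerically: ≈ 177.429.
(This is only a lower bound; the true E[α(G)] may be larger.)

E[α(G)] ≥ 1242/7 ≈ 177.429.


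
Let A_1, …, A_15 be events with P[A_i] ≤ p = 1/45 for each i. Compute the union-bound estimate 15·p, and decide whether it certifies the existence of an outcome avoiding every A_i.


Union bound: P[∪_{i=1}^{15} A_i] ≤ Σ_i P[A_i] ≤ 15·p = 15·(1/45) = 1/3.
Numerically: 1/3 ≈ 0.333.
Is 1/3 < 1? YES.
Since P[∪ A_i] ≤ 1/3 < 1, the complement has P[∩ A_i^c] ≥ 1 − 1/3 = 2/3 > 0, so some outcome avoids every A_i.

15·p = 1/3 ≈ 0.333; existence CERTIFIED by the union bound.


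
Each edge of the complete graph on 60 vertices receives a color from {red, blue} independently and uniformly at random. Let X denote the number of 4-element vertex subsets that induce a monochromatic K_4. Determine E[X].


Let X = Σ_S X_S over the C(60, 4) = 487635 subsets S of size 4, where X_S = 1 if the K_4 on S is monochromatic.
For a fixed S, the K_4 on S has C(4, 2) = 6 edges. P[all 6 edges red] = (1/2)^6, and likewise for blue, so P[monochromatic] = 2·(1/2)^6 = 2^{1 − 6} = 1/32.
By linearity of expectation: E[X] = C(60, 4) · 2^{1 − 6} = 487635 · 1/32 = 487635/32.
Numerically: E[X] ≈ 15238.5938.

E[X] = C(60,4)·2^(1−C(4,2)) = 487635/32 ≈ 15238.5938.


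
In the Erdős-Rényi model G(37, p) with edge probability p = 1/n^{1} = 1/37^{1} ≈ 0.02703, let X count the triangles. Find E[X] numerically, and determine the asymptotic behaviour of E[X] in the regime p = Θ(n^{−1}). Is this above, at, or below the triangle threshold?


Number of potential triangles: C(37, 3) = 7770.
Each occurs with probability p³ ≈ (0.02703)³ ≈ 1.974217e-05.
By linearity: E[X] = C(37, 3)·p³ ≈ 7770 · 1.974217e-05 ≈ 0.1534.
Here α = 1, so p = 1/n is exactly at the triangle threshold p ~ 1/n. Asymptotically E[X] → c³/6 = 1³/6 = 1/6 ≈ 0.1667, a bounded constant. In this regime the triangle count is asymptotically Poisson(c³/6).

E[X] ≈ 0.1534; in regime p = Θ(1/n^{1}) E[X] stays bounded (at the triangle threshold p ~ 1/n).


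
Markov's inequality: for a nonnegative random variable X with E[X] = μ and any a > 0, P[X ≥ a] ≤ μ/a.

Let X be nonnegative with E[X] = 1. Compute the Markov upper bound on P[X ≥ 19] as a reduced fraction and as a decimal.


μ = E[X] = 1, a = 19.
Markov: P[X ≥ 19] ≤ μ/a = (1)/19 = 1/19.
Numerically: ≈ 0.053.
(Since a = 19 > μ = 1.000, the bound 1/19 is < 1 and informative.)

P[X ≥ 19] ≤ 1/19 ≈ 0.053.


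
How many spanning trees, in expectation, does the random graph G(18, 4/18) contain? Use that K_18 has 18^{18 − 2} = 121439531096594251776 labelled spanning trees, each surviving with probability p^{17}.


K_18 has 18^{18 − 2} = 121439531096594251776 labelled spanning trees.
For each such spanning tree H, let X_H = 1 if all 17 edges of H are present in G. Then P[X_H = 1] = p^{17} = (2/9)^{17} = 131072/16677181699666569.
By linearity of expectation: E[X] = Σ_H E[X_H] = 121439531096594251776 · p^{17} = 121439531096594251776 · 131072/16677181699666569 = 8589934592/9.
Numerically: E[X] ≈ 9.54437e+08.

E[X] = 121439531096594251776 · (2/9)^{17} = 8589934592/9 ≈ 9.54437e+08.


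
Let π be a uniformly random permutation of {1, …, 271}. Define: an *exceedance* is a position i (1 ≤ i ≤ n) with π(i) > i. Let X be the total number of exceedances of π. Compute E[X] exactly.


Write X = Σ_{i=1}^{271} X_i, where X_i = 1_{π(i) > i}.
For each fixed i, π(i) is uniform over {1, …, 271} (marginal of a uniform permutation), so P[π(i) > i] = (n − i)/n. Summing: Σ_{i=1}^{271} (n − i)/n = (0 + 1 + … + 270)/271 = 271(271 − 1)/(2·271) = (271 − 1)/2.
Hence E[X] = Σ_{i=1}^{271} (271 − i)/271 = 135 ≈ 135.00000.

E[X] = 135 = 135.00000.


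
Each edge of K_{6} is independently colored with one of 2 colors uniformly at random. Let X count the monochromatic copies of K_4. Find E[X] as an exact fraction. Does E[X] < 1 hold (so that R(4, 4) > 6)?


E[X] = C(6, 4) · 2^{1 − 6} = 15 · 2^{−5} = 15/32.
As a reduced fraction: E[X] = 15/32 ≈ 0.4687500.
Is E[X] < 1? YES.
Since E[X] < 1, there exists a 2-coloring of K_{6} with no monochromatic K_4; hence R(4, 4) > 6.

E[X] = 15/32 ≈ 0.4687500; E[X] < 1, so R(4, 4) > 6.


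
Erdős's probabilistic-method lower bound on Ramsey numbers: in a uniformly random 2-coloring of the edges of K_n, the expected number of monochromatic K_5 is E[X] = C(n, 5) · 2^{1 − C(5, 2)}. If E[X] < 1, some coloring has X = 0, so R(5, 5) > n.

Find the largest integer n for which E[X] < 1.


We need C(n, 5) · 2^{1 − 10} < 1, i.e. C(n, 5) < 2^{10 − 1} = 512.
Check values of n near the boundary:
  n = 7: C(7, 5) = 21; 21 < 512? YES
  n = 8: C(8, 5) = 56; 56 < 512? YES
  n = 9: C(9, 5) = 126; 126 < 512? YES
  n = 10: C(10, 5) = 252; 252 < 512? YES
  n = 11: C(11, 5) = 462; 462 < 512? YES
  n = 12: C(12, 5) = 792; 792 < 512? NO
The largest n with C(n, 5) < 512 is n = 11 (where E[X] = 231/256 ≈ 0.902344). Hence R(5, 5) > 11, i.e. R(5, 5) ≥ 12.

Largest n = 11; hence R(5, 5) > 11.


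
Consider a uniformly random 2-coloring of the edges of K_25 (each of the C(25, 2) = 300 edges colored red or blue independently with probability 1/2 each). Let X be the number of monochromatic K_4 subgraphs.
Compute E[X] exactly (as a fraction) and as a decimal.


Let X = Σ_S X_S over the C(25, 4) = 12650 subsets S of size 4, where X_S = 1 if the K_4 on S is monochromatic.
For a fixed S, the K_4 on S has C(4, 2) = 6 edges. P[all 6 edges red] = (1/2)^6, and likewise for blue, so P[monochromatic] = 2·(1/2)^6 = 2^{1 − 6} = 1/32.
By linearity of expectation: E[X] = C(25, 4) · 2^{1 − 6} = 12650 · 1/32 = 6325/16.
Numerically: E[X] ≈ 395.3125.

E[X] = C(25,4)·2^(1−C(4,2)) = 6325/16 ≈ 395.3125.


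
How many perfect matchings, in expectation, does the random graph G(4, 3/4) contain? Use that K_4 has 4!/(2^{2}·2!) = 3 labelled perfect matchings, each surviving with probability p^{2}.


K_4 has 4!/(2^{2}·2!) = 3 labelled perfect matchings.
For each such perfect matching H, let X_H = 1 if all 2 edges of H are present in G. Then P[X_H = 1] = p^{2} = (3/4)^{2} = 9/16.
Summing the indicators: E[X] = Σ_H E[X_H] = 3 · p^{2} = 3 · 9/16 = 27/16.
Numerically: E[X] ≈ 1.6875.

E[X] = 3 · (3/4)^{2} = 27/16 ≈ 1.6875.


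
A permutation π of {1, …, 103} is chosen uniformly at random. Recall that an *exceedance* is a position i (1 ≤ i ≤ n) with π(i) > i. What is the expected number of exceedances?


Write X = Σ_{i=1}^{103} X_i, where X_i = 1_{π(i) > i}.
For each fixed i, π(i) is uniform over {1, …, 103} (marginal of a uniform permutation), so P[π(i) > i] = (n − i)/n. Summing: Σ_{i=1}^{103} (n − i)/n = (0 + 1 + … + 102)/103 = 103(103 − 1)/(2·103) = (103 − 1)/2.
Hence E[X] = Σ_{i=1}^{103} (103 − i)/103 = 51 ≈ 51.00000.

E[X] = 51 = 51.00000.


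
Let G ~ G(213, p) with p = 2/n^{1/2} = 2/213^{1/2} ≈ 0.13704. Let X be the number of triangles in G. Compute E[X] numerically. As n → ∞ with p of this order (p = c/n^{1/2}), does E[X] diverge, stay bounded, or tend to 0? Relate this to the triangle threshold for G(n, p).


Number of potential triangles: C(213, 3) = 1587986.
Each occurs with probability p³ ≈ (0.13704)³ ≈ 2.5734787e-03.
By linearity: E[X] = C(213, 3)·p³ ≈ 1587986 · 2.5734787e-03 ≈ 4086.64818.
Since α = 1/2 < 1, p = c/n^{1/2} ≫ 1/n is above the triangle threshold p ~ 1/n. Asymptotically E[X] ~ (c³/6)·n^{3(1−α)} = (2³/6)·n^{1.5} → ∞; triangles are abundant w.h.p.

E[X] ≈ 4086.64818; in regime p = Θ(1/n^{1/2}) E[X] diverges (above the triangle threshold p ~ 1/n).


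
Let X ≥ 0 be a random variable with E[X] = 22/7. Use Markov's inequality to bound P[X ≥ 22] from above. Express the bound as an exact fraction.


μ = E[X] = 22/7, a = 22.
Markov: P[X ≥ 22] ≤ μ/a = (22/7)/22 = 1/7.
Numerically: ≈ 0.143.
(Since a = 22 > μ = 3.143, the bound 1/7 is < 1 and informative.)

P[X ≥ 22] ≤ 1/7 ≈ 0.143.


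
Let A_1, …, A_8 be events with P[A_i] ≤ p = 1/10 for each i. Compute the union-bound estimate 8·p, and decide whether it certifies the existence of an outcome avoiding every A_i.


Union bound: P[∪_{i=1}^{8} A_i] ≤ Σ_i P[A_i] ≤ 8·p = 8·(1/10) = 4/5.
Numerically: 4/5 ≈ 0.800000.
Is 4/5 < 1? YES.
Since P[∪ A_i] ≤ 4/5 < 1, the complement has P[∩ A_i^c] ≥ 1 − 4/5 = 1/5 > 0, so some outcome avoids every A_i.

8·p = 4/5 ≈ 0.800000; existence CERTIFIED by the union bound.


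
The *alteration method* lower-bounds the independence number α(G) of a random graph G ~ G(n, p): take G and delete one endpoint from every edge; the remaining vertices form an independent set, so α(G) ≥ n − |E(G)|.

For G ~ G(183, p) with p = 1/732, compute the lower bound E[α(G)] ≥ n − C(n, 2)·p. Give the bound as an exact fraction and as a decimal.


E[|E(G)|] = C(183, 2)·p = 16653 · (1/732) = 91/4.
E[α(G)] ≥ n − E[|E(G)|] = 183 − 91/4 = 641/4.
Numerically: ≈ 160.25000.
(This is only a lower bound; the true E[α(G)] may be larger.)

E[α(G)] ≥ 641/4 ≈ 160.25000.


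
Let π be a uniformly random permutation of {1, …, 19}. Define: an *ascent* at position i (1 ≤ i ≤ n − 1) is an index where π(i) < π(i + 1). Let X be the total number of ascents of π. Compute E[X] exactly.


Write X = Σ X_I over i = 1, …, 18, with X_I the indicator of one ascent.
There are 18 indicators.
For each fixed i, the pair (π(i), π(i+1)) is a uniformly random ordered pair of distinct values from {1, …, 19}; by symmetry P[π(i) < π(i+1)] = 1/2.
By linearity: E[X] = 18 · (1/2) = (19 − 1) · (1/2) = 9 ≈ 9.00000.

E[X] = 9 = 9.00000.


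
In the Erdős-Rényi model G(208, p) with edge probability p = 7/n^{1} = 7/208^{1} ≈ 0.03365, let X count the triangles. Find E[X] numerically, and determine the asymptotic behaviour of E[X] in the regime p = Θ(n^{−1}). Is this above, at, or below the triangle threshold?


Number of potential triangles: C(208, 3) = 1478256.
Each occurs with probability p³ ≈ (0.03365)³ ≈ 3.811572e-05.
By linearity: E[X] = C(208, 3)·p³ ≈ 1478256 · 3.811572e-05 ≈ 56.3448.
Here α = 1, so p = 7/n is exactly at the triangle threshold p ~ 1/n. Asymptotically E[X] → c³/6 = 7³/6 = 343/6 ≈ 57.1667, a bounded constant. In this regime the triangle count is asymptotically Poisson(c³/6).

E[X] ≈ 56.3448; in regime p = Θ(1/n^{1}) E[X] stays bounded (at the triangle threshold p ~ 1/n).


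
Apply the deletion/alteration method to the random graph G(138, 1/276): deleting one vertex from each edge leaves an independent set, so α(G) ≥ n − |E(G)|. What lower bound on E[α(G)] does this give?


E[|E(G)|] = C(138, 2)·p = 9453 · (1/276) = 137/4.
E[α(G)] ≥ n − E[|E(G)|] = 138 − 137/4 = 415/4.
Numerically: ≈ 103.750.
(This is only a lower bound; the true E[α(G)] may be larger.)

E[α(G)] ≥ 415/4 ≈ 103.750.


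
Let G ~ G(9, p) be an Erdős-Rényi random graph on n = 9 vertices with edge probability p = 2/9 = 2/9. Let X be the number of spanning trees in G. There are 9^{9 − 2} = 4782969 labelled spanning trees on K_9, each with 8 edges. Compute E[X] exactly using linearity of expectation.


K_9 has 9^{9 − 2} = 4782969 labelled spanning trees.
For each such spanning tree H, let X_H = 1 if all 8 edges of H are present in G. Then P[X_H = 1] = p^{8} = (2/9)^{8} = 256/43046721.
Summing the indicators: E[X] = Σ_H E[X_H] = 4782969 · p^{8} = 4782969 · 256/43046721 = 256/9.
Numerically: E[X] ≈ 28.444.

E[X] = 4782969 · (2/9)^{8} = 256/9 ≈ 28.444.


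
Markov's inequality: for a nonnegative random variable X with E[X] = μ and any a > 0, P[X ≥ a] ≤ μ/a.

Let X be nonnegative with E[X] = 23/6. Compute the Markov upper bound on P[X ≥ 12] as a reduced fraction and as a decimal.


μ = E[X] = 23/6, a = 12.
Markov: P[X ≥ 12] ≤ μ/a = (23/6)/12 = 23/72.
Numerically: ≈ 0.319.
(Since a = 12 > μ = 3.833, the bound 23/72 is < 1 and informative.)

P[X ≥ 12] ≤ 23/72 ≈ 0.319.


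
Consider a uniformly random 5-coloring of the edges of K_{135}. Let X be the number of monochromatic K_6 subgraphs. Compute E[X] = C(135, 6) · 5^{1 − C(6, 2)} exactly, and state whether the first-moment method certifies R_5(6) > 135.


E[X] = C(135, 6) · 5^{1 − 15} = 7511839335 · 5^{−14} = 7511839335/6103515625.
As a reduced fraction: E[X] = 1502367867/1220703125 ≈ 1.231.
Is E[X] < 1? NO.
Since E[X] ≥ 1, the first-moment bound is inconclusive at n = 135; it does NOT by itself certify R_5(6) > 135.

E[X] = 1502367867/1220703125 ≈ 1.231; E[X] ≥ 1; first-moment method inconclusive here.


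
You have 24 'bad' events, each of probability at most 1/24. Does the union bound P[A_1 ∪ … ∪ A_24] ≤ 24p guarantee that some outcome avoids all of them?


Union bound: P[∪_{i=1}^{24} A_i] ≤ Σ_i P[A_i] ≤ 24·p = 24·(1/24) = 1.
Numerically: 1 ≈ 1.000.
Is 1 < 1? NO.
Since the bound 1 is ≥ 1, the union bound is uninformative here; it does NOT by itself certify existence.

24·p = 1 ≈ 1.000; existence NOT certified by the union bound.


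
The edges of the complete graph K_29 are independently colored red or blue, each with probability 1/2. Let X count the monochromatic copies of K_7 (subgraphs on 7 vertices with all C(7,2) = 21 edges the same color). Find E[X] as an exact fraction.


Let X = Σ_S X_S over the C(29, 7) = 1560780 subsets S of size 7, where X_S = 1 if the K_7 on S is monochromatic.
For a fixed S, the K_7 on S has C(7, 2) = 21 edges. P[all 21 edges red] = (1/2)^21, and likewise for blue, so P[monochromatic] = 2·(1/2)^21 = 2^{1 − 21} = 1/1048576.
By linearity: E[X] = C(29, 7) · 2^{1 − 21} = 1560780 · 1/1048576 = 390195/262144.
Numerically: E[X] ≈ 1.48848.

E[X] = C(29,7)·2^(1−C(7,2)) = 390195/262144 ≈ 1.48848.


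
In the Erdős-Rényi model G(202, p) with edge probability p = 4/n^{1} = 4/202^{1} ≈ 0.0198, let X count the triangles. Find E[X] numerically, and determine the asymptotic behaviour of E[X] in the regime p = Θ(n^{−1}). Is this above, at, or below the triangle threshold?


Number of potential triangles: C(202, 3) = 1353400.
Each occurs with probability p³ ≈ (0.0198)³ ≈ 7.76472e-06.
By linearity: E[X] = C(202, 3)·p³ ≈ 1353400 · 7.76472e-06 ≈ 10.509.
Here α = 1, so p = 4/n is exactly at the triangle threshold p ~ 1/n. Asymptotically E[X] → c³/6 = 4³/6 = 32/3 ≈ 10.667, a bounded constant. In this regime the triangle count is asymptotically Poisson(c³/6).

E[X] ≈ 10.509; in regime p = Θ(1/n^{1}) E[X] stays bounded (at the triangle threshold p ~ 1/n).


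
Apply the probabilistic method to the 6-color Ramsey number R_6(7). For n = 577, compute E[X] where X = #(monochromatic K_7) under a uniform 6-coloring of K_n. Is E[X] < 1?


E[X] = C(577, 7) · 6^{1 − 21} = 4073186129881440 · 6^{−20} = 4073186129881440/3656158440062976.
As a reduced fraction: E[X] = 42429022186265/38084983750656 ≈ 1.1140617.
Is E[X] < 1? NO.
Since E[X] ≥ 1, the first-moment bound is inconclusive at n = 577; it does NOT by itself certify R_6(7) > 577.

E[X] = 42429022186265/38084983750656 ≈ 1.1140617; E[X] ≥ 1; first-moment method inconclusive here.


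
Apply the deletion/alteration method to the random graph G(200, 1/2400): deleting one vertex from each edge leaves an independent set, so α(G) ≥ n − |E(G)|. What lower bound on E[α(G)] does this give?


E[|E(G)|] = C(200, 2)·p = 19900 · (1/2400) = 199/24.
E[α(G)] ≥ n − E[|E(G)|] = 200 − 199/24 = 4601/24.
Numerically: ≈ 191.708.
(This is only a lower bound; the true E[α(G)] may be larger.)

E[α(G)] ≥ 4601/24 ≈ 191.708.


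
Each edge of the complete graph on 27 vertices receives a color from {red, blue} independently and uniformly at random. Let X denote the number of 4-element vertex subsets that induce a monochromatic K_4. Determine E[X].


Let X = Σ_S X_S over the C(27, 4) = 17550 subsets S of size 4, where X_S = 1 if the K_4 on S is monochromatic.
For a fixed S, the K_4 on S has C(4, 2) = 6 edges. P[all 6 edges red] = (1/2)^6, and likewise for blue, so P[monochromatic] = 2·(1/2)^6 = 2^{1 − 6} = 1/32.
By linearity of expectation: E[X] = C(27, 4) · 2^{1 − 6} = 17550 · 1/32 = 8775/16.
Numerically: E[X] ≈ 548.437500.

E[X] = C(27,4)·2^(1−C(4,2)) = 8775/16 ≈ 548.437500.


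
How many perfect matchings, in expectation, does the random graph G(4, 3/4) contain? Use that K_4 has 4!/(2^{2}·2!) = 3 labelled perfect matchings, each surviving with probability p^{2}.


K_4 has 4!/(2^{2}·2!) = 3 labelled perfect matchings.
For each such perfect matching H, let X_H = 1 if all 2 edges of H are present in G. Then P[X_H = 1] = p^{2} = (3/4)^{2} = 9/16.
By linearity of expectation: E[X] = Σ_H E[X_H] = 3 · p^{2} = 3 · 9/16 = 27/16.
Numerically: E[X] ≈ 1.688.

E[X] = 3 · (3/4)^{2} = 27/16 ≈ 1.688.


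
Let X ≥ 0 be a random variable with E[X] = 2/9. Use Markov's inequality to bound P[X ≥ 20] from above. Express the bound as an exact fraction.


μ = E[X] = 2/9, a = 20.
Markov: P[X ≥ 20] ≤ μ/a = (2/9)/20 = 1/90.
Numerically: ≈ 0.0111.
(Since a = 20 > μ = 0.2222, the bound 1/90 is < 1 and informative.)

P[X ≥ 20] ≤ 1/90 ≈ 0.0111.


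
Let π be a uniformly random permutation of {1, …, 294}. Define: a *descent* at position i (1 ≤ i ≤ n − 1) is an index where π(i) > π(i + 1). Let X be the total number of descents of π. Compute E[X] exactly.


Write X = Σ X_I over i = 1, …, 293, with X_I the indicator of one descent.
There are 293 indicators.
For each fixed i, the pair (π(i), π(i+1)) is a uniformly random ordered pair of distinct values from {1, …, 294}; by symmetry P[π(i) > π(i+1)] = 1/2.
By linearity: E[X] = 293 · (1/2) = (294 − 1) · (1/2) = 293/2 ≈ 146.50000.

E[X] = 293/2 = 146.50000.


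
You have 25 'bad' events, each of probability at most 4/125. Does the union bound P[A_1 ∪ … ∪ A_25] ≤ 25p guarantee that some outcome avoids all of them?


Union bound: P[∪_{i=1}^{25} A_i] ≤ Σ_i P[A_i] ≤ 25·p = 25·(4/125) = 4/5.
Numerically: 4/5 ≈ 0.800.
Is 4/5 < 1? YES.
Since P[∪ A_i] ≤ 4/5 < 1, the complement has P[∩ A_i^c] ≥ 1 − 4/5 = 1/5 > 0, so some outcome avoids every A_i.

25·p = 4/5 ≈ 0.800; existence CERTIFIED by the union bound.


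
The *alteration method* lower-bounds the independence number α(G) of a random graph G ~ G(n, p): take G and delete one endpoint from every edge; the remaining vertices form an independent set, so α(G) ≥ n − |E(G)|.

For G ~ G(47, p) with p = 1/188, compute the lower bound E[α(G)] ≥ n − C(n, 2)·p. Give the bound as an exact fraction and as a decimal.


E[|E(G)|] = C(47, 2)·p = 1081 · (1/188) = 23/4.
E[α(G)] ≥ n − E[|E(G)|] = 47 − 23/4 = 165/4.
Numerically: ≈ 41.250000.
(This is only a lower bound; the true E[α(G)] may be larger.)

E[α(G)] ≥ 165/4 ≈ 41.250000.


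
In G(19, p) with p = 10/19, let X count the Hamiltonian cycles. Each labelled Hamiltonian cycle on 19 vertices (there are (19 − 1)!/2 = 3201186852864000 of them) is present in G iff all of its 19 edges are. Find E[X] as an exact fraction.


K_19 has (19 − 1)!/2 = 3201186852864000 labelled Hamiltonian cycles.
For each such Hamiltonian cycle H, let X_H = 1 if all 19 edges of H are present in G. Then P[X_H = 1] = p^{19} = (10/19)^{19} = 10000000000000000000/1978419655660313589123979.
By linearity of expectation: E[X] = Σ_H E[X_H] = 3201186852864000 · p^{19} = 3201186852864000 · 10000000000000000000/1978419655660313589123979 = 32011868528640000000000000000000000/1978419655660313589123979.
Numerically: E[X] ≈ 1.61805e+10.

E[X] = 3201186852864000 · (10/19)^{19} = 32011868528640000000000000000000000/1978419655660313589123979 ≈ 1.61805e+10.


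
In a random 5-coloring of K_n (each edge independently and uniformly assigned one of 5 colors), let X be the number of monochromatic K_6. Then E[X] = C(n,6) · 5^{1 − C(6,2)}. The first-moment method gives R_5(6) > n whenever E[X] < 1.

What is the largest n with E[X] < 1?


We need C(n, 6) · 5^{1 − 15} < 1, i.e. C(n, 6) < 5^{15 − 1} = 6103515625.
Check values of n near the boundary:
  n = 125: C(125, 6) = 4690625500; 4690625500 < 6103515625? YES
  n = 126: C(126, 6) = 4925156775; 4925156775 < 6103515625? YES
  n = 127: C(127, 6) = 5169379425; 5169379425 < 6103515625? YES
  n = 128: C(128, 6) = 5423611200; 5423611200 < 6103515625? YES
  n = 129: C(129, 6) = 5688177600; 5688177600 < 6103515625? YES
  n = 130: C(130, 6) = 5963412000; 5963412000 < 6103515625? YES
  n = 131: C(131, 6) = 6249655776; 6249655776 < 6103515625? NO
The largest n with C(n, 6) < 6103515625 is n = 130 (where E[X] = 47707296/48828125 ≈ 0.977045). Hence R_5(6) > 130, i.e. R_5(6) ≥ 131.

Largest n = 130; hence R_5(6) > 130.


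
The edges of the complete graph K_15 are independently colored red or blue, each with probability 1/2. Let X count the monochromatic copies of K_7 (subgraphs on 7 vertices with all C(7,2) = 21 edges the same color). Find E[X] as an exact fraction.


Let X = Σ_S X_S over the C(15, 7) = 6435 subsets S of size 7, where X_S = 1 if the K_7 on S is monochromatic.
For a fixed S, the K_7 on S has C(7, 2) = 21 edges. P[all 21 edges red] = (1/2)^21, and likewise for blue, so P[monochromatic] = 2·(1/2)^21 = 2^{1 − 21} = 1/1048576.
By linearity of expectation: E[X] = C(15, 7) · 2^{1 − 21} = 6435 · 1/1048576 = 6435/1048576.
Numerically: E[X] ≈ 0.006.

E[X] = C(15,7)·2^(1−C(7,2)) = 6435/1048576 ≈ 0.006.


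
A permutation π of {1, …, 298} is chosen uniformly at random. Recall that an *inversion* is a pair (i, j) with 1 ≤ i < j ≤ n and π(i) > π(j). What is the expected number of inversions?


Write X = Σ X_I over the C(298, 2) = 44253 pairs i < j, with X_I the indicator of one inversion.
There are 44253 indicators.
For each fixed pair i < j, the values π(i) and π(j) are two distinct elements of {1, …, 298} in uniformly random order; by symmetry P[π(i) > π(j)] = 1/2.
By linearity: E[X] = 44253 · (1/2) = C(298, 2) · (1/2) = 44253/2 = 44253/2 ≈ 22126.500000.

E[X] = 44253/2 = 22126.500000.


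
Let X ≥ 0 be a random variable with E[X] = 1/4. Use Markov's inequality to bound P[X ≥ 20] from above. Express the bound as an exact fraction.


μ = E[X] = 1/4, a = 20.
Markov: P[X ≥ 20] ≤ μ/a = (1/4)/20 = 1/80.
Numerically: ≈ 0.01250.
(Since a = 20 > μ = 0.25000, the bound 1/80 is < 1 and informative.)

P[X ≥ 20] ≤ 1/80 ≈ 0.01250.


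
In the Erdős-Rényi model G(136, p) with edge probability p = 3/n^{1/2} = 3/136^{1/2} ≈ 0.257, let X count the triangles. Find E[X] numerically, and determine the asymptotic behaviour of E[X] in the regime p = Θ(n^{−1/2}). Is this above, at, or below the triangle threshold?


Number of potential triangles: C(136, 3) = 410040.
Each occurs with probability p³ ≈ (0.257)³ ≈ 1.70238e-02.
By linearity: E[X] = C(136, 3)·p³ ≈ 410040 · 1.70238e-02 ≈ 6980.421.
Since α = 1/2 < 1, p = c/n^{1/2} ≫ 1/n is above the triangle threshold p ~ 1/n. Asymptotically E[X] ~ (c³/6)·n^{3(1−α)} = (3³/6)·n^{1.5} → ∞; triangles are abundant w.h.p.

E[X] ≈ 6980.421; in regime p = Θ(1/n^{1/2}) E[X] diverges (above the triangle threshold p ~ 1/n).


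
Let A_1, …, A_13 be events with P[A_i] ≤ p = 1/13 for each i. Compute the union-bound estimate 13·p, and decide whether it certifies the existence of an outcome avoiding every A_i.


Union bound: P[∪_{i=1}^{13} A_i] ≤ Σ_i P[A_i] ≤ 13·p = 13·(1/13) = 1.
Numerically: 1 ≈ 1.000000.
Is 1 < 1? NO.
Since the bound 1 is ≥ 1, the union bound is uninformative here; it does NOT by itself certify existence.

13·p = 1 ≈ 1.000000; existence NOT certified by the union bound.


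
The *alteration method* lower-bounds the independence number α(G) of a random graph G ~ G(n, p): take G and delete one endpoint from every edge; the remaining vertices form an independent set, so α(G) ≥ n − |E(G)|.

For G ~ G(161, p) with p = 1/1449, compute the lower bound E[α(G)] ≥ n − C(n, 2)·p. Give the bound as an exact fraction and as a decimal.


E[|E(G)|] = C(161, 2)·p = 12880 · (1/1449) = 80/9.
E[α(G)] ≥ n − E[|E(G)|] = 161 − 80/9 = 1369/9.
Numerically: ≈ 152.111111.
(This is only a lower bound; the true E[α(G)] may be larger.)

E[α(G)] ≥ 1369/9 ≈ 152.111111.


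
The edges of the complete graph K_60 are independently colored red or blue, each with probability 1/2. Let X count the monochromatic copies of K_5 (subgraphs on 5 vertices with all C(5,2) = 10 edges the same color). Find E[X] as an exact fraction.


Let X = Σ_S X_S over the C(60, 5) = 5461512 subsets S of size 5, where X_S = 1 if the K_5 on S is monochromatic.
For a fixed S, the K_5 on S has C(5, 2) = 10 edges. P[all 10 edges red] = (1/2)^10, and likewise for blue, so P[monochromatic] = 2·(1/2)^10 = 2^{1 − 10} = 1/512.
By linearity: E[X] = C(60, 5) · 2^{1 − 10} = 5461512 · 1/512 = 682689/64.
Numerically: E[X] ≈ 10667.016.

E[X] = C(60,5)·2^(1−C(5,2)) = 682689/64 ≈ 10667.016.


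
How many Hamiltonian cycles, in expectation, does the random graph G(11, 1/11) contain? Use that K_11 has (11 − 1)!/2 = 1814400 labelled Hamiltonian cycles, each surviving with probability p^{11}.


K_11 has (11 − 1)!/2 = 1814400 labelled Hamiltonian cycles.
For each such Hamiltonian cycle H, let X_H = 1 if all 11 edges of H are present in G. Then P[X_H = 1] = p^{11} = (1/11)^{11} = 1/285311670611.
By linearity: E[X] = Σ_H E[X_H] = 1814400 · p^{11} = 1814400 · 1/285311670611 = 1814400/285311670611.
Numerically: E[X] ≈ 6.3594e-06.

E[X] = 1814400 · (1/11)^{11} = 1814400/285311670611 ≈ 6.3594e-06.


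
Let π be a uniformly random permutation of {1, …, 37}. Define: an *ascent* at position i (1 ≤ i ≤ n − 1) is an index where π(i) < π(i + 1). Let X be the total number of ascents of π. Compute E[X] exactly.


Write X = Σ X_I over i = 1, …, 36, with X_I the indicator of one ascent.
There are 36 indicators.
For each fixed i, the pair (π(i), π(i+1)) is a uniformly random ordered pair of distinct values from {1, …, 37}; by symmetry P[π(i) < π(i+1)] = 1/2.
By linearity: E[X] = 36 · (1/2) = (37 − 1) · (1/2) = 18 ≈ 18.000.

E[X] = 18 = 18.000.


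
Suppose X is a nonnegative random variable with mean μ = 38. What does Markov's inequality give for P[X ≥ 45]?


μ = E[X] = 38, a = 45.
Markov: P[X ≥ 45] ≤ μ/a = (38)/45 = 38/45.
Numerically: ≈ 0.84444.
(Since a = 45 > μ = 38.00000, the bound 38/45 is < 1 and informative.)

P[X ≥ 45] ≤ 38/45 ≈ 0.84444.


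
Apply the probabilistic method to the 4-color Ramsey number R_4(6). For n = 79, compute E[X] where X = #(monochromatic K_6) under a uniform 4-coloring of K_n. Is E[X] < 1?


E[X] = C(79, 6) · 4^{1 − 15} = 277962685 · 4^{−14} = 277962685/268435456.
As a reduced fraction: E[X] = 277962685/268435456 ≈ 1.0354917.
Is E[X] < 1? NO.
Since E[X] ≥ 1, the first-moment bound is inconclusive at n = 79; it does NOT by itself certify R_4(6) > 79.

E[X] = 277962685/268435456 ≈ 1.0354917; E[X] ≥ 1; first-moment method inconclusive here.


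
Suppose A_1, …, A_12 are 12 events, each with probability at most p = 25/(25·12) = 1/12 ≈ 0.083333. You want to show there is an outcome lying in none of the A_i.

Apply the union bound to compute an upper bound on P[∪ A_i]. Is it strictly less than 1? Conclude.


Union bound: P[∪_{i=1}^{12} A_i] ≤ Σ_i P[A_i] ≤ 12·p = 12·(1/12) = 1.
Numerically: 1 ≈ 1.000000.
Is 1 < 1? NO.
Since the bound 1 is ≥ 1, the union bound is uninformative here; it does NOT by itself certify existence.

12·p = 1 ≈ 1.000000; existence NOT certified by the union bound.


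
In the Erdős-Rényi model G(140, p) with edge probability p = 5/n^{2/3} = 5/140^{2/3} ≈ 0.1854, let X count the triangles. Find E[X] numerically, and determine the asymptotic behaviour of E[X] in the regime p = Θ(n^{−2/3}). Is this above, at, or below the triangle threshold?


Number of potential triangles: C(140, 3) = 447580.
Each occurs with probability p³ ≈ (0.1854)³ ≈ 6.377551e-03.
By linearity: E[X] = C(140, 3)·p³ ≈ 447580 · 6.377551e-03 ≈ 2854.4643.
Since α = 2/3 < 1, p = c/n^{2/3} ≫ 1/n is above the triangle threshold p ~ 1/n. Asymptotically E[X] ~ (c³/6)·n^{3(1−α)} = (5³/6)·n^{1} → ∞; triangles are abundant w.h.p.

E[X] ≈ 2854.4643; in regime p = Θ(1/n^{2/3}) E[X] diverges (above the triangle threshold p ~ 1/n).


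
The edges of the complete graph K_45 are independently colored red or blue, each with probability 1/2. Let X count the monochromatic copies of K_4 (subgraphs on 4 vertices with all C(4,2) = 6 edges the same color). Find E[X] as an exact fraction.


Let X = Σ_S X_S over the C(45, 4) = 148995 subsets S of size 4, where X_S = 1 if the K_4 on S is monochromatic.
For a fixed S, the K_4 on S has C(4, 2) = 6 edges. P[all 6 edges red] = (1/2)^6, and likewise for blue, so P[monochromatic] = 2·(1/2)^6 = 2^{1 − 6} = 1/32.
By linearity: E[X] = C(45, 4) · 2^{1 − 6} = 148995 · 1/32 = 148995/32.
Numerically: E[X] ≈ 4656.093750.

E[X] = C(45,4)·2^(1−C(4,2)) = 148995/32 ≈ 4656.093750.


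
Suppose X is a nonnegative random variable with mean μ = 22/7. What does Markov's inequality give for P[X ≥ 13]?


μ = E[X] = 22/7, a = 13.
Markov: P[X ≥ 13] ≤ μ/a = (22/7)/13 = 22/91.
Numerically: ≈ 0.24176.
(Since a = 13 > μ = 3.14286, the bound 22/91 is < 1 and informative.)

P[X ≥ 13] ≤ 22/91 ≈ 0.24176.


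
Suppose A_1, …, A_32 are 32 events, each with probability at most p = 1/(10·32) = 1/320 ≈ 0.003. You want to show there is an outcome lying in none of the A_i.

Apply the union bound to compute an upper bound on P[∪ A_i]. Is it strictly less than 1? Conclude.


Union bound: P[∪_{i=1}^{32} A_i] ≤ Σ_i P[A_i] ≤ 32·p = 32·(1/320) = 1/10.
Numerically: 1/10 ≈ 0.100.
Is 1/10 < 1? YES.
Since P[∪ A_i] ≤ 1/10 < 1, the complement has P[∩ A_i^c] ≥ 1 − 1/10 = 9/10 > 0, so some outcome avoids every A_i.

32·p = 1/10 ≈ 0.100; existence CERTIFIED by the union bound.


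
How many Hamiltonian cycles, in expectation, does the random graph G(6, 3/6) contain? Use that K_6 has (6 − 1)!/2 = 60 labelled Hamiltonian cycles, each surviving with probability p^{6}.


K_6 has (6 − 1)!/2 = 60 labelled Hamiltonian cycles.
For each such Hamiltonian cycle H, let X_H = 1 if all 6 edges of H are present in G. Then P[X_H = 1] = p^{6} = (1/2)^{6} = 1/64.
By linearity: E[X] = Σ_H E[X_H] = 60 · p^{6} = 60 · 1/64 = 15/16.
Numerically: E[X] ≈ 0.9375.

E[X] = 60 · (1/2)^{6} = 15/16 ≈ 0.9375.


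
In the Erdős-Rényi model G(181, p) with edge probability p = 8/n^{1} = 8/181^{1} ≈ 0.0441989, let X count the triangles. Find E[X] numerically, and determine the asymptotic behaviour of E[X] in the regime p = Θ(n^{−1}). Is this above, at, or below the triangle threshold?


Number of potential triangles: C(181, 3) = 971970.
Each occurs with probability p³ ≈ (0.0441989)³ ≈ 8.63444120e-05.
By linearity: E[X] = C(181, 3)·p³ ≈ 971970 · 8.63444120e-05 ≈ 83.924178.
Here α = 1, so p = 8/n is exactly at the triangle threshold p ~ 1/n. Asymptotically E[X] → c³/6 = 8³/6 = 256/3 ≈ 85.333333, a bounded constant. In this regime the triangle count is asymptotically Poisson(c³/6).

E[X] ≈ 83.924178; in regime p = Θ(1/n^{1}) E[X] stays bounded (at the triangle threshold p ~ 1/n).


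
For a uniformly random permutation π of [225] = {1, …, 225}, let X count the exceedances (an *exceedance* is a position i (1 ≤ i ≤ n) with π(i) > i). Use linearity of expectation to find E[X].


Write X = Σ_{i=1}^{225} X_i, where X_i = 1_{π(i) > i}.
For each fixed i, π(i) is uniform over {1, …, 225} (marginal of a uniform permutation), so P[π(i) > i] = (n − i)/n. Summing: Σ_{i=1}^{225} (n − i)/n = (0 + 1 + … + 224)/225 = 225(225 − 1)/(2·225) = (225 − 1)/2.
Hence E[X] = Σ_{i=1}^{225} (225 − i)/225 = 112 ≈ 112.0000.

E[X] = 112 = 112.0000.


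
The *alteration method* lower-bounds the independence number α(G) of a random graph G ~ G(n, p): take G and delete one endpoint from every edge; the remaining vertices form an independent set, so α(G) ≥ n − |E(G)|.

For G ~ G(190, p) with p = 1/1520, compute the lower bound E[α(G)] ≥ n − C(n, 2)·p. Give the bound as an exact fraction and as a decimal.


E[|E(G)|] = C(190, 2)·p = 17955 · (1/1520) = 189/16.
E[α(G)] ≥ n − E[|E(G)|] = 190 − 189/16 = 2851/16.
Numerically: ≈ 178.188.
(This is only a lower bound; the true E[α(G)] may be larger.)

E[α(G)] ≥ 2851/16 ≈ 178.188.


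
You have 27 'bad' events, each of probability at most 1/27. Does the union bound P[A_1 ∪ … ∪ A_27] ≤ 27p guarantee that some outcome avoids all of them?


Union bound: P[∪_{i=1}^{27} A_i] ≤ Σ_i P[A_i] ≤ 27·p = 27·(1/27) = 1.
Numerically: 1 ≈ 1.0000000.
Is 1 < 1? NO.
Since the bound 1 is ≥ 1, the union bound is uninformative here; it does NOT by itself certify existence.

27·p = 1 ≈ 1.0000000; existence NOT certified by the union bound.


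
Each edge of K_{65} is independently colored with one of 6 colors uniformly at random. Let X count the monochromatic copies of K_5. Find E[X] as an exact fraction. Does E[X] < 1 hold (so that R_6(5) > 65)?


E[X] = C(65, 5) · 6^{1 − 10} = 8259888 · 6^{−9} = 8259888/10077696.
As a reduced fraction: E[X] = 172081/209952 ≈ 0.8196.
Is E[X] < 1? YES.
Since E[X] < 1, there exists a 6-coloring of K_{65} with no monochromatic K_5; hence R_6(5) > 65.

E[X] = 172081/209952 ≈ 0.8196; E[X] < 1, so R_6(5) > 65.


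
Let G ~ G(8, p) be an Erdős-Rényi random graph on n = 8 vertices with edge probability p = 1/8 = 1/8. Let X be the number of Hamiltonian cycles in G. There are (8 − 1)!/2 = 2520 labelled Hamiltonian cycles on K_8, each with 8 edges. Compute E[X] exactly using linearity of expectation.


K_8 has (8 − 1)!/2 = 2520 labelled Hamiltonian cycles.
For each such Hamiltonian cycle H, let X_H = 1 if all 8 edges of H are present in G. Then P[X_H = 1] = p^{8} = (1/8)^{8} = 1/16777216.
By linearity: E[X] = Σ_H E[X_H] = 2520 · p^{8} = 2520 · 1/16777216 = 315/2097152.
Numerically: E[X] ≈ 0.00015.

E[X] = 2520 · (1/8)^{8} = 315/2097152 ≈ 0.00015.


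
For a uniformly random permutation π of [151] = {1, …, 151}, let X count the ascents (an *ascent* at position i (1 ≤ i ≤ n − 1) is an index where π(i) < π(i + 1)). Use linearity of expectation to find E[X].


Write X = Σ X_I over i = 1, …, 150, with X_I the indicator of one ascent.
There are 150 indicators.
For each fixed i, the pair (π(i), π(i+1)) is a uniformly random ordered pair of distinct values from {1, …, 151}; by symmetry P[π(i) < π(i+1)] = 1/2.
By linearity: E[X] = 150 · (1/2) = (151 − 1) · (1/2) = 75 ≈ 75.000000.

E[X] = 75 = 75.000000.


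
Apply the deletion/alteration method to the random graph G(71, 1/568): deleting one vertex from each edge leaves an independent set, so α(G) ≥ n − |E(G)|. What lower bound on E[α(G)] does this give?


E[|E(G)|] = C(71, 2)·p = 2485 · (1/568) = 35/8.
E[α(G)] ≥ n − E[|E(G)|] = 71 − 35/8 = 533/8.
Numerically: ≈ 66.625000.
(This is only a lower bound; the true E[α(G)] may be larger.)

E[α(G)] ≥ 533/8 ≈ 66.625000.


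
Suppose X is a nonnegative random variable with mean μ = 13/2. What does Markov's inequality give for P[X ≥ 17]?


μ = E[X] = 13/2, a = 17.
Markov: P[X ≥ 17] ≤ μ/a = (13/2)/17 = 13/34.
Numerically: ≈ 0.382.
(Since a = 17 > μ = 6.500, the bound 13/34 is < 1 and informative.)

P[X ≥ 17] ≤ 13/34 ≈ 0.382.


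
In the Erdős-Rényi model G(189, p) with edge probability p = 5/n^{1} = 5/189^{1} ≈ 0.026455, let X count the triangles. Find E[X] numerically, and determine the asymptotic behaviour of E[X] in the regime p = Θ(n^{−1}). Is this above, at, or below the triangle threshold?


Number of potential triangles: C(189, 3) = 1107414.
Each occurs with probability p³ ≈ (0.026455)³ ≈ 1.85150377e-05.
By linearity: E[X] = C(189, 3)·p³ ≈ 1107414 · 1.85150377e-05 ≈ 20.503812.
Here α = 1, so p = 5/n is exactly at the triangle threshold p ~ 1/n. Asymptotically E[X] → c³/6 = 5³/6 = 125/6 ≈ 20.833333, a bounded constant. In this regime the triangle count is asymptotically Poisson(c³/6).

E[X] ≈ 20.503812; in regime p = Θ(1/n^{1}) E[X] stays bounded (at the triangle threshold p ~ 1/n).


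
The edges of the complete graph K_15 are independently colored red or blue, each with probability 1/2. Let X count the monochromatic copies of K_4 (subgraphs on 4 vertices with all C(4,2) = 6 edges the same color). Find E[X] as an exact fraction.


Let X = Σ_S X_S over the C(15, 4) = 1365 subsets S of size 4, where X_S = 1 if the K_4 on S is monochromatic.
For a fixed S, the K_4 on S has C(4, 2) = 6 edges. P[all 6 edges red] = (1/2)^6, and likewise for blue, so P[monochromatic] = 2·(1/2)^6 = 2^{1 − 6} = 1/32.
By linearity of expectation: E[X] = C(15, 4) · 2^{1 − 6} = 1365 · 1/32 = 1365/32.
Numerically: E[X] ≈ 42.656250.

E[X] = C(15,4)·2^(1−C(4,2)) = 1365/32 ≈ 42.656250.


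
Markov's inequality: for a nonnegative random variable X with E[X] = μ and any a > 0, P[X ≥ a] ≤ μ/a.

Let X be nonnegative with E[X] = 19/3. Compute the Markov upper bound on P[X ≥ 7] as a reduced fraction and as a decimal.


μ = E[X] = 19/3, a = 7.
Markov: P[X ≥ 7] ≤ μ/a = (19/3)/7 = 19/21.
Numerically: ≈ 0.905.
(Since a = 7 > μ = 6.333, the bound 19/21 is < 1 and informative.)

P[X ≥ 7] ≤ 19/21 ≈ 0.905.


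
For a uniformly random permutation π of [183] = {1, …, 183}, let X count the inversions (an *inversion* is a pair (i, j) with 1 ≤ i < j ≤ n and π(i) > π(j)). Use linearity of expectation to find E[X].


Write X = Σ X_I over the C(183, 2) = 16653 pairs i < j, with X_I the indicator of one inversion.
There are 16653 indicators.
For each fixed pair i < j, the values π(i) and π(j) are two distinct elements of {1, …, 183} in uniformly random order; by symmetry P[π(i) > π(j)] = 1/2.
By linearity: E[X] = 16653 · (1/2) = C(183, 2) · (1/2) = 16653/2 = 16653/2 ≈ 8326.5000.

E[X] = 16653/2 = 8326.5000.


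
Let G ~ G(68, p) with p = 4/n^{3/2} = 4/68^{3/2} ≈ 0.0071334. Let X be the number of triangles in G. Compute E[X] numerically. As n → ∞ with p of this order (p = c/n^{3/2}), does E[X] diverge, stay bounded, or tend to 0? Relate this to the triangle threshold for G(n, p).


Number of potential triangles: C(68, 3) = 50116.
Each occurs with probability p³ ≈ (0.0071334)³ ≈ 3.6298599e-07.
By linearity: E[X] = C(68, 3)·p³ ≈ 50116 · 3.6298599e-07 ≈ 0.01819.
Since α = 3/2 > 1, p = c/n^{3/2} = o(1/n) is below the triangle threshold p ~ 1/n. Asymptotically E[X] ~ (c³/6)·n^{3(1−α)} = (4³/6)·n^{-1.5} → 0, so by Markov's inequality G has no triangles w.h.p.

E[X] ≈ 0.01819; in regime p = Θ(1/n^{3/2}) E[X] tends to 0 (below the triangle threshold p ~ 1/n).
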